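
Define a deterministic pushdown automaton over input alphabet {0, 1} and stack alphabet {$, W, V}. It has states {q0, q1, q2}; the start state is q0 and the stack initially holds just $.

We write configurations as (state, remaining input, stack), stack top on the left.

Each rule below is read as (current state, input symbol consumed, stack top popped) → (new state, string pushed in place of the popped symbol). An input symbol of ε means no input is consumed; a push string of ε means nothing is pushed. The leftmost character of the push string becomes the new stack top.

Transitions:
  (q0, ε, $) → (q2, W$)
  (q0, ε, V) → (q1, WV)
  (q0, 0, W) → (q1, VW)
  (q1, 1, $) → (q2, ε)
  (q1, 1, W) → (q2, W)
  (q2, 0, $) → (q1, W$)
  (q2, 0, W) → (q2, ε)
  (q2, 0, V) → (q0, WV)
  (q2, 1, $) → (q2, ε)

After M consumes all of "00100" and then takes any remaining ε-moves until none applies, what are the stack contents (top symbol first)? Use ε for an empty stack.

(q0, 00100, $) ⊢ (q2, 00100, W$) ⊢ (q2, 0100, $) ⊢ (q1, 100, W$) ⊢ (q2, 00, W$) ⊢ (q2, 0, $) ⊢ (q1, ε, W$)
All input consumed in state q1 with stack W$.

W$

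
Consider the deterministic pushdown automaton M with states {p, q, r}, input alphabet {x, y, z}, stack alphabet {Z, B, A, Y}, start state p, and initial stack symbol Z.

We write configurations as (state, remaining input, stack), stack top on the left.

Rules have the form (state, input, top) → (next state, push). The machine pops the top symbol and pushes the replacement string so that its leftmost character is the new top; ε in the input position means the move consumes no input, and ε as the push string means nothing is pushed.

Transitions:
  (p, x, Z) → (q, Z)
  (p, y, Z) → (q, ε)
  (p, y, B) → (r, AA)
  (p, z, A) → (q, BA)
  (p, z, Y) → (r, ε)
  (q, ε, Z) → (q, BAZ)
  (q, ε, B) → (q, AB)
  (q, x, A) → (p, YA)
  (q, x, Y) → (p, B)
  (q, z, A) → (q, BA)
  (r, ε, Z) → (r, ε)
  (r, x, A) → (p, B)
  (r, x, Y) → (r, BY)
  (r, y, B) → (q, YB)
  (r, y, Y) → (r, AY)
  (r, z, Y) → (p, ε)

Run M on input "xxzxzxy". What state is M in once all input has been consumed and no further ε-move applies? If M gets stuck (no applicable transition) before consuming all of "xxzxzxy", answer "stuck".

(p, xxzxzxy, Z) ⊢ (q, xzxzxy, Z) ⊢ (q, xzxzxy, BAZ) ⊢ (q, xzxzxy, ABAZ) ⊢ (p, zxzxy, YABAZ) ⊢ (r, xzxy, ABAZ) ⊢ (p, zxy, BBAZ)
No transition for (p, z, top B); M blocks with input zxy remaining.

stuck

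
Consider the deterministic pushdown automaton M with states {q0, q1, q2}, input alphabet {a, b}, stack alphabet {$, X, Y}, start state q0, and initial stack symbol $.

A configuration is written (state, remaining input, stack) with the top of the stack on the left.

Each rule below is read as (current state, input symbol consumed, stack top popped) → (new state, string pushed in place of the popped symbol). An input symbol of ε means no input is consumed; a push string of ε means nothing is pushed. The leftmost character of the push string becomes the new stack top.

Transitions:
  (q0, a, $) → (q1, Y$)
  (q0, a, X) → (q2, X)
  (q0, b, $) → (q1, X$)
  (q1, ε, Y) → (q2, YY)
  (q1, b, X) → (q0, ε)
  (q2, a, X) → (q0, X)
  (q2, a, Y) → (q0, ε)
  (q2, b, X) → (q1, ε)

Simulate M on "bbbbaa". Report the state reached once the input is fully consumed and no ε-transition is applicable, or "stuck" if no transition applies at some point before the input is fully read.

(q0, bbbbaa, $) ⊢ (q1, bbbaa, X$) ⊢ (q0, bbaa, $) ⊢ (q1, baa, X$) ⊢ (q0, aa, $) ⊢ (q1, a, Y$) ⊢ (q2, a, YY$) ⊢ (q0, ε, Y$)
All input consumed; M is in state q0.

q0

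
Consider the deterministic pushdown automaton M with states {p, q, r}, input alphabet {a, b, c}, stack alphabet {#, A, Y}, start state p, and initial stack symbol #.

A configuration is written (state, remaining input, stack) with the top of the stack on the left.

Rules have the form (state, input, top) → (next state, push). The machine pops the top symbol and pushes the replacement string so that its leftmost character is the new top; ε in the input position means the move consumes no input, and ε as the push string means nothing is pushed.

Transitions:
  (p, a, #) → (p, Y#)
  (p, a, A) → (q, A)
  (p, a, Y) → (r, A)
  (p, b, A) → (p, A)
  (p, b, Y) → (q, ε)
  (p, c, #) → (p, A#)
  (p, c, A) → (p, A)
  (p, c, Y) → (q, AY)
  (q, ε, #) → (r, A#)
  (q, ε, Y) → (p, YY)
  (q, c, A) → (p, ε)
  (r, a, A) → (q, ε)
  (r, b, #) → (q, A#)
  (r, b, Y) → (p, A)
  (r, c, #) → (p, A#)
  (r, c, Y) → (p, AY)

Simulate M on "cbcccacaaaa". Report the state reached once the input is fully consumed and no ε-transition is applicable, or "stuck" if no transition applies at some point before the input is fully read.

(p, cbcccacaaaa, #)
  read c, top #: go to p, push A# → (p, bcccacaaaa, A#)
  read b, top A: go to p, push A → (p, cccacaaaa, A#)
  read c, top A: go to p, push A → (p, ccacaaaa, A#)
  read c, top A: go to p, push A → (p, cacaaaa, A#)
  read c, top A: go to p, push A → (p, acaaaa, A#)
  read a, top A: go to q, push A → (q, caaaa, A#)
  read c, top A: go to p, push ε → (p, aaaa, #)
  read a, top #: go to p, push Y# → (p, aaa, Y#)
  read a, top Y: go to r, push A → (r, aa, A#)
  read a, top A: go to q, push ε → (q, a, #)
  ε-move, top #: go to r, push A# → (r, a, A#)
  read a, top A: go to q, push ε → (q, ε, #)
  ε-move, top #: go to r, push A# → (r, ε, A#)
All input consumed; M is in state r.

r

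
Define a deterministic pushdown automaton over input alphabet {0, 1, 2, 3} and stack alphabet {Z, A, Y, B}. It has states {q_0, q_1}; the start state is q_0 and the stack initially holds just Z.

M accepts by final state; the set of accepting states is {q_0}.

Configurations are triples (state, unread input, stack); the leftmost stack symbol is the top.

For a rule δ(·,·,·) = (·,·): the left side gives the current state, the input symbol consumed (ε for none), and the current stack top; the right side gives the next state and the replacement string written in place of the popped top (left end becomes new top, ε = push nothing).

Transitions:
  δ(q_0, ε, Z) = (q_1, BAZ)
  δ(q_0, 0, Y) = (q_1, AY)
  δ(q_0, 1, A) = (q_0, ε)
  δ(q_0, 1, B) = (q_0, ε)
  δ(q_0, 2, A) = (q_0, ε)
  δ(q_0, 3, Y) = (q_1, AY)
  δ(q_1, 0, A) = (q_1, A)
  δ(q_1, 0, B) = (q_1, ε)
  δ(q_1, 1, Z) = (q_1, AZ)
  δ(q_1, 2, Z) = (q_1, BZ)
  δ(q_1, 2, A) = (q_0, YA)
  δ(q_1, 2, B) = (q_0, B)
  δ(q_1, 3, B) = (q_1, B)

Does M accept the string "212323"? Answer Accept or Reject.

(q_0, 212323, Z) ⊢ (q_1, 212323, BAZ) ⊢ (q_0, 12323, BAZ) ⊢ (q_0, 2323, AZ) ⊢ (q_0, 323, Z) ⊢ (q_1, 323, BAZ) ⊢ (q_1, 23, BAZ) ⊢ (q_0, 3, BAZ)
No transition applies at (q_0, 3, BAZ); input not fully consumed.

Reject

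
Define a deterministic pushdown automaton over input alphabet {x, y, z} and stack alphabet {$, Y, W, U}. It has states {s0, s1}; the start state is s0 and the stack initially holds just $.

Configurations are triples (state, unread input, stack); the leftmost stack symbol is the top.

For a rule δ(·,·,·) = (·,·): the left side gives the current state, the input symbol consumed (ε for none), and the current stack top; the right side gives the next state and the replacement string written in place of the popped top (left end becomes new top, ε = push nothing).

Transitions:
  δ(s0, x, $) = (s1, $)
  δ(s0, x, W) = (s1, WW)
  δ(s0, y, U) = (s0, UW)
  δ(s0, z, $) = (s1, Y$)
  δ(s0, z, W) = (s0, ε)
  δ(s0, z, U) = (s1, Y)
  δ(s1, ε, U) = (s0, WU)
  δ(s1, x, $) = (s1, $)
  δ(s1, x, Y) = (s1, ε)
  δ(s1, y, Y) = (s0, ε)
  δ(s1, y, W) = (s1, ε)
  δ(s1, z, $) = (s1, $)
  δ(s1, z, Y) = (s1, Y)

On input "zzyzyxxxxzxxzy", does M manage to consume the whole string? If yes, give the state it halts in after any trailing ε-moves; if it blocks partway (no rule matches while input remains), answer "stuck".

(s0, zzyzyxxxxzxxzy, $)
  read z, top $: go to s1, push Y$ → (s1, zyzyxxxxzxxzy, Y$)
  read z, top Y: go to s1, push Y → (s1, yzyxxxxzxxzy, Y$)
  read y, top Y: go to s0, push ε → (s0, zyxxxxzxxzy, $)
  read z, top $: go to s1, push Y$ → (s1, yxxxxzxxzy, Y$)
  read y, top Y: go to s0, push ε → (s0, xxxxzxxzy, $)
  read x, top $: go to s1, push $ → (s1, xxxzxxzy, $)
  read x, top $: go to s1, push $ → (s1, xxzxxzy, $)
  read x, top $: go to s1, push $ → (s1, xzxxzy, $)
  read x, top $: go to s1, push $ → (s1, zxxzy, $)
  read z, top $: go to s1, push $ → (s1, xxzy, $)
  read x, top $: go to s1, push $ → (s1, xzy, $)
  read x, top $: go to s1, push $ → (s1, zy, $)
  read z, top $: go to s1, push $ → (s1, y, $)
No transition for (s1, y, top $); M blocks with input y remaining.

stuck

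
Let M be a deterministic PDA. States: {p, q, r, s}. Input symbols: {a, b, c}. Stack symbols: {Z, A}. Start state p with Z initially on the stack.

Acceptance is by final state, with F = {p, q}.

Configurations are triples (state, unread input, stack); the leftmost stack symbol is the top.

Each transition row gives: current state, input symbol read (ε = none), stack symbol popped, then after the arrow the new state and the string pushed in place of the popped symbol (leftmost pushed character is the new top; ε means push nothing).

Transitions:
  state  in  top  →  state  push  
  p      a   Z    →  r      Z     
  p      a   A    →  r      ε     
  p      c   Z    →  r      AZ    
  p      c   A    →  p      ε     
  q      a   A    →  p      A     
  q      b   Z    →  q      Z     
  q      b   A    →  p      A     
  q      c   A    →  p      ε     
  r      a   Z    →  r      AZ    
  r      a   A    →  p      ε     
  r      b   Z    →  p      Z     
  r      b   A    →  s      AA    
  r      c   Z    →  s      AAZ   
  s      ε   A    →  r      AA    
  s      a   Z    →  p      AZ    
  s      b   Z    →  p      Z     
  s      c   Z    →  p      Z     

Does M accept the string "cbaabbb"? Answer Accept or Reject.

(p, cbaabbb, Z)
  read c, top Z: go to r, push AZ → (r, baabbb, AZ)
  read b, top A: go to s, push AA → (s, aabbb, AAZ)
  ε-move, top A: go to r, push AA → (r, aabbb, AAAZ)
  read a, top A: go to p, push ε → (p, abbb, AAZ)
  read a, top A: go to r, push ε → (r, bbb, AZ)
  read b, top A: go to s, push AA → (s, bb, AAZ)
  ε-move, top A: go to r, push AA → (r, bb, AAAZ)
  read b, top A: go to s, push AA → (s, b, AAAAZ)
  ε-move, top A: go to r, push AA → (r, b, AAAAAZ)
  read b, top A: go to s, push AA → (s, ε, AAAAAAZ)
  ε-move, top A: go to r, push AA → (r, ε, AAAAAAAZ)
All input consumed; state r ∉ F and no further ε-move applies.

Reject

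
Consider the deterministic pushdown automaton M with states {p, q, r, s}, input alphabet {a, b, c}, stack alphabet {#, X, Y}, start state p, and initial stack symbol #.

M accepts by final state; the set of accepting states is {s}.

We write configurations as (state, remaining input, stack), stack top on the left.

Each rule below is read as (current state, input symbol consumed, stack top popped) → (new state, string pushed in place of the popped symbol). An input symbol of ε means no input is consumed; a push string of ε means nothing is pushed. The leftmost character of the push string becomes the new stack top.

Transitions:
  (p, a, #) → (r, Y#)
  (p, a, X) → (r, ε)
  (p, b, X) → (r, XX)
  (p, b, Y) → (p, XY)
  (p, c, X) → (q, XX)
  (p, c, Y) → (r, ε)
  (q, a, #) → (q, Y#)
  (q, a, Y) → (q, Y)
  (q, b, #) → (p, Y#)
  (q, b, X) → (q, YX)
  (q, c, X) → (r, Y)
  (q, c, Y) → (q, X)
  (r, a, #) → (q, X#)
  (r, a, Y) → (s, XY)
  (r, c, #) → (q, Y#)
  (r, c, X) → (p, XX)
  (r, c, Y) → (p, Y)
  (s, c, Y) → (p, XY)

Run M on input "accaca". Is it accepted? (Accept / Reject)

Accept

(p, accaca, #)
  read a, top #: go to r, push Y# → (r, ccaca, Y#)
  read c, top Y: go to p, push Y → (p, caca, Y#)
  read c, top Y: go to r, push ε → (r, aca, #)
  read a, top #: go to q, push X# → (q, ca, X#)
  read c, top X: go to r, push Y → (r, a, Y#)
  read a, top Y: go to s, push XY → (s, ε, XY#)
All input consumed; state s ∈ F.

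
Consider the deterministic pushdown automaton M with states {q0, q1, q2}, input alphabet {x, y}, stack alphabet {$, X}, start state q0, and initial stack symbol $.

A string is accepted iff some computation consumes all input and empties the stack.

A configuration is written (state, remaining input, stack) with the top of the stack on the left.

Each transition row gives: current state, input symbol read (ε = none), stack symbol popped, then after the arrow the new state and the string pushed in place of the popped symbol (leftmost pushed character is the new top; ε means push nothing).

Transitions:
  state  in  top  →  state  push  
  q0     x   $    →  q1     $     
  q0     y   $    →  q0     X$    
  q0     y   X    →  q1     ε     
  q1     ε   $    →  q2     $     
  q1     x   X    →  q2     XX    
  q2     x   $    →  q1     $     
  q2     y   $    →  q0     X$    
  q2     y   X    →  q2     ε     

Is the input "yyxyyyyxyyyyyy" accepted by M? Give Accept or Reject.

Reject

(q0, yyxyyyyxyyyyyy, $)
  read y, top $: go to q0, push X$ → (q0, yxyyyyxyyyyyy, X$)
  read y, top X: go to q1, push ε → (q1, xyyyyxyyyyyy, $)
  ε-move, top $: go to q2, push $ → (q2, xyyyyxyyyyyy, $)
  read x, top $: go to q1, push $ → (q1, yyyyxyyyyyy, $)
  ε-move, top $: go to q2, push $ → (q2, yyyyxyyyyyy, $)
  read y, top $: go to q0, push X$ → (q0, yyyxyyyyyy, X$)
  read y, top X: go to q1, push ε → (q1, yyxyyyyyy, $)
  ε-move, top $: go to q2, push $ → (q2, yyxyyyyyy, $)
  read y, top $: go to q0, push X$ → (q0, yxyyyyyy, X$)
  read y, top X: go to q1, push ε → (q1, xyyyyyy, $)
  ε-move, top $: go to q2, push $ → (q2, xyyyyyy, $)
  read x, top $: go to q1, push $ → (q1, yyyyyy, $)
  ε-move, top $: go to q2, push $ → (q2, yyyyyy, $)
  read y, top $: go to q0, push X$ → (q0, yyyyy, X$)
  read y, top X: go to q1, push ε → (q1, yyyy, $)
  ε-move, top $: go to q2, push $ → (q2, yyyy, $)
  read y, top $: go to q0, push X$ → (q0, yyy, X$)
  read y, top X: go to q1, push ε → (q1, yy, $)
  ε-move, top $: go to q2, push $ → (q2, yy, $)
  read y, top $: go to q0, push X$ → (q0, y, X$)
  read y, top X: go to q1, push ε → (q1, ε, $)
  ε-move, top $: go to q2, push $ → (q2, ε, $)
All input consumed; stack is $, not empty, and no further ε-move applies.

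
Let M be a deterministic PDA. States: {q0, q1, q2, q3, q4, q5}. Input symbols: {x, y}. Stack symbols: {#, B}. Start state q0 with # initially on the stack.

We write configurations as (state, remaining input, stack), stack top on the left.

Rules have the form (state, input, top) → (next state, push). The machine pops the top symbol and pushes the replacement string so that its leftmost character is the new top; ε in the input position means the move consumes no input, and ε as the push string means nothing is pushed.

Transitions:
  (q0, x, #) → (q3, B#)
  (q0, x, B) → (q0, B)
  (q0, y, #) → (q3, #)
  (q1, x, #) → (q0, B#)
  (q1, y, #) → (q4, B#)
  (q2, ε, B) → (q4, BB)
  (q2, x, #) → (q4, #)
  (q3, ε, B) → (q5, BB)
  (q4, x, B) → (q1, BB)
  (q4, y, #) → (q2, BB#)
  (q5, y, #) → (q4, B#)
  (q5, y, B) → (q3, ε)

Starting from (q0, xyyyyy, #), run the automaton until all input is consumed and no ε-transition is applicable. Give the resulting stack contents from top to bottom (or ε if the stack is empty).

BB#

(q0, xyyyyy, #) ⊢ (q3, yyyyy, B#) ⊢ (q5, yyyyy, BB#) ⊢ (q3, yyyy, B#) ⊢ (q5, yyyy, BB#) ⊢ (q3, yyy, B#) ⊢ (q5, yyy, BB#) ⊢ (q3, yy, B#) ⊢ (q5, yy, BB#) ⊢ (q3, y, B#) ⊢ (q5, y, BB#) ⊢ (q3, ε, B#) ⊢ (q5, ε, BB#)
All input consumed in state q5 with stack BB#.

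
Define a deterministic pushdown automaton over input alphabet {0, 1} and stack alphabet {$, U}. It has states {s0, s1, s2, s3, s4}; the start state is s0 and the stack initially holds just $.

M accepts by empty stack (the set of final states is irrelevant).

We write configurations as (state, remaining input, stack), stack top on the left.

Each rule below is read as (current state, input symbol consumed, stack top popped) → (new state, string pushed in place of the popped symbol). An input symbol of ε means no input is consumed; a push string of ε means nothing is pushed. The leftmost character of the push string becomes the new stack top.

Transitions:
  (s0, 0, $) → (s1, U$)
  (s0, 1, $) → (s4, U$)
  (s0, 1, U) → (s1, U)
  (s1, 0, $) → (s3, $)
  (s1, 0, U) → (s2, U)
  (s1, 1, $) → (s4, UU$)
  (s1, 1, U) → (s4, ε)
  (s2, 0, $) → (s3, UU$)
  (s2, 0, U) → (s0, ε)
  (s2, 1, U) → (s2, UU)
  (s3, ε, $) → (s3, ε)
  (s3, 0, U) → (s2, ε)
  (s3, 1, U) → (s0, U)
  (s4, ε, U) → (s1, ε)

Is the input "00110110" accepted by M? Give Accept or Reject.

(s0, 00110110, $)
  read 0, top $: go to s1, push U$ → (s1, 0110110, U$)
  read 0, top U: go to s2, push U → (s2, 110110, U$)
  read 1, top U: go to s2, push UU → (s2, 10110, UU$)
  read 1, top U: go to s2, push UU → (s2, 0110, UUU$)
  read 0, top U: go to s0, push ε → (s0, 110, UU$)
  read 1, top U: go to s1, push U → (s1, 10, UU$)
  read 1, top U: go to s4, push ε → (s4, 0, U$)
  ε-move, top U: go to s1, push ε → (s1, 0, $)
  read 0, top $: go to s3, push $ → (s3, ε, $)
  ε-move, top $: go to s3, push ε → (s3, ε, ε)
All input consumed and the stack is empty.

Accept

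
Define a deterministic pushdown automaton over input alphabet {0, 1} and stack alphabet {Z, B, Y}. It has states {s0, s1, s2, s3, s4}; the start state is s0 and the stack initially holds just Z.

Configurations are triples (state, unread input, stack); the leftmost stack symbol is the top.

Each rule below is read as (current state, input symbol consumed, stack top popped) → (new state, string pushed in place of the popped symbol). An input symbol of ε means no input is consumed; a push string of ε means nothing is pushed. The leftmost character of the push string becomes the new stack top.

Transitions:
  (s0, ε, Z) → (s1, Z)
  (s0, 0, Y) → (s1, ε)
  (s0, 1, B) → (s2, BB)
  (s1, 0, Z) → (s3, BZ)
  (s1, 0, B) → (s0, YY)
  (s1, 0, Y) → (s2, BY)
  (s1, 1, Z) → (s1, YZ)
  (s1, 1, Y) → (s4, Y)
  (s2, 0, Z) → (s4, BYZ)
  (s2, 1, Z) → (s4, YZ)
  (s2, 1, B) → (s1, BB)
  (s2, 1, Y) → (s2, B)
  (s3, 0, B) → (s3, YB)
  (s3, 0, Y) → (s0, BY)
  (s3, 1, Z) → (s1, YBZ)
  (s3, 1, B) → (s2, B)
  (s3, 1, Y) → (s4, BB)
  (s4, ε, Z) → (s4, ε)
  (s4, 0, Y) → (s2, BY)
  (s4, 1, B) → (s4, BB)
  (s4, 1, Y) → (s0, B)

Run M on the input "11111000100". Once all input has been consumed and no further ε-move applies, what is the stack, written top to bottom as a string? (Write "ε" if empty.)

(s0, 11111000100, Z) ⊢ (s1, 11111000100, Z) ⊢ (s1, 1111000100, YZ) ⊢ (s4, 111000100, YZ) ⊢ (s0, 11000100, BZ) ⊢ (s2, 1000100, BBZ) ⊢ (s1, 000100, BBBZ) ⊢ (s0, 00100, YYBBZ) ⊢ (s1, 0100, YBBZ) ⊢ (s2, 100, BYBBZ) ⊢ (s1, 00, BBYBBZ) ⊢ (s0, 0, YYBYBBZ) ⊢ (s1, ε, YBYBBZ)
All input consumed in state s1 with stack YBYBBZ.

YBYBBZ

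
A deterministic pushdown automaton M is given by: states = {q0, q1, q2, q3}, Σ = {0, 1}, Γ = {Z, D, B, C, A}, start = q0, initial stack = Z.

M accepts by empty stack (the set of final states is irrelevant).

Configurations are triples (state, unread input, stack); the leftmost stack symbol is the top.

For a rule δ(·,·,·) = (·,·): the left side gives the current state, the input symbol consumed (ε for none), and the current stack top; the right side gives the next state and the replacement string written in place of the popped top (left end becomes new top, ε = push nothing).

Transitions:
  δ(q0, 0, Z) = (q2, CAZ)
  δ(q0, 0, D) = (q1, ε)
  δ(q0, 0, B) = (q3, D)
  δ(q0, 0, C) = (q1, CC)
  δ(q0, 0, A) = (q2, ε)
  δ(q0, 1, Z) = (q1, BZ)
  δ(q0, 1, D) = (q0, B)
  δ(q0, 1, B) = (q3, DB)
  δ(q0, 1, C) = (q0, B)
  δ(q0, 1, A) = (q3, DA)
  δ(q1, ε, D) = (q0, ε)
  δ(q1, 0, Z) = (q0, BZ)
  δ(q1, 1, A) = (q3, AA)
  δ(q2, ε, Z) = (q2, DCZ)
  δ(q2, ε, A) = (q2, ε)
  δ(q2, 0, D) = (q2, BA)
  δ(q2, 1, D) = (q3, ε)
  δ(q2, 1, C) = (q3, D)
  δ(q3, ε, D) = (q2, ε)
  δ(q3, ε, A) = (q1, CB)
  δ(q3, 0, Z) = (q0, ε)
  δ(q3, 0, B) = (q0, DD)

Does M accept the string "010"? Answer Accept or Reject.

Reject

(q0, 010, Z)
  read 0, top Z: go to q2, push CAZ → (q2, 10, CAZ)
  read 1, top C: go to q3, push D → (q3, 0, DAZ)
  ε-move, top D: go to q2, push ε → (q2, 0, AZ)
  ε-move, top A: go to q2, push ε → (q2, 0, Z)
  ε-move, top Z: go to q2, push DCZ → (q2, 0, DCZ)
  read 0, top D: go to q2, push BA → (q2, ε, BACZ)
All input consumed; stack is BACZ, not empty, and no further ε-move applies.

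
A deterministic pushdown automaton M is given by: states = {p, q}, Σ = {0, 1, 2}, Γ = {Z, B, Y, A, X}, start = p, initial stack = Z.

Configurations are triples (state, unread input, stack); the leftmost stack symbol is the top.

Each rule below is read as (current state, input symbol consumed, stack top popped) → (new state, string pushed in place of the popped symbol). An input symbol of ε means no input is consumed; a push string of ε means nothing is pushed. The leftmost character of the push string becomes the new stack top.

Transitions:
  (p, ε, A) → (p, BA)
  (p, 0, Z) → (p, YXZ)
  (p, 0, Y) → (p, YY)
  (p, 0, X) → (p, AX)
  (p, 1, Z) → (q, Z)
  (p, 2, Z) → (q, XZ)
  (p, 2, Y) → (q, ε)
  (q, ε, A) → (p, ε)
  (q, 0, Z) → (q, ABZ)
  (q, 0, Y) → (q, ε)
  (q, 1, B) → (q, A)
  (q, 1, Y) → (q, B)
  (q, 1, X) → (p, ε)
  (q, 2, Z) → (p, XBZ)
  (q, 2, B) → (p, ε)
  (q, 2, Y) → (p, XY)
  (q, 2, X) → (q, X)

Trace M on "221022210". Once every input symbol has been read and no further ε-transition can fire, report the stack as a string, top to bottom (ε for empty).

YXZ

(p, 221022210, Z) ⊢ (q, 21022210, XZ) ⊢ (q, 1022210, XZ) ⊢ (p, 022210, Z) ⊢ (p, 22210, YXZ) ⊢ (q, 2210, XZ) ⊢ (q, 210, XZ) ⊢ (q, 10, XZ) ⊢ (p, 0, Z) ⊢ (p, ε, YXZ)
All input consumed in state p with stack YXZ.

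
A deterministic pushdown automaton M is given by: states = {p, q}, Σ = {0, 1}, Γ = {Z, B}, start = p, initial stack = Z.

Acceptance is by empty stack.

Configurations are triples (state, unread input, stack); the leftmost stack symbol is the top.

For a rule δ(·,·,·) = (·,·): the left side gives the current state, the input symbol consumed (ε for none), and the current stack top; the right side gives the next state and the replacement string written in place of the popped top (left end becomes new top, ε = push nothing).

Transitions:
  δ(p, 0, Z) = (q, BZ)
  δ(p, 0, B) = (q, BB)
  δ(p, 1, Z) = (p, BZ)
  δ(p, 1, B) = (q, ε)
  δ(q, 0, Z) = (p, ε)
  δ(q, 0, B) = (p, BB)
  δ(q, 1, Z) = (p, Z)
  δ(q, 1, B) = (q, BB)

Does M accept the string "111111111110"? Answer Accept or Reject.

(p, 111111111110, Z)
  read 1, top Z: go to p, push BZ → (p, 11111111110, BZ)
  read 1, top B: go to q, push ε → (q, 1111111110, Z)
  read 1, top Z: go to p, push Z → (p, 111111110, Z)
  read 1, top Z: go to p, push BZ → (p, 11111110, BZ)
  read 1, top B: go to q, push ε → (q, 1111110, Z)
  read 1, top Z: go to p, push Z → (p, 111110, Z)
  read 1, top Z: go to p, push BZ → (p, 11110, BZ)
  read 1, top B: go to q, push ε → (q, 1110, Z)
  read 1, top Z: go to p, push Z → (p, 110, Z)
  read 1, top Z: go to p, push BZ → (p, 10, BZ)
  read 1, top B: go to q, push ε → (q, 0, Z)
  read 0, top Z: go to p, push ε → (p, ε, ε)
All input consumed and the stack is empty.

Accept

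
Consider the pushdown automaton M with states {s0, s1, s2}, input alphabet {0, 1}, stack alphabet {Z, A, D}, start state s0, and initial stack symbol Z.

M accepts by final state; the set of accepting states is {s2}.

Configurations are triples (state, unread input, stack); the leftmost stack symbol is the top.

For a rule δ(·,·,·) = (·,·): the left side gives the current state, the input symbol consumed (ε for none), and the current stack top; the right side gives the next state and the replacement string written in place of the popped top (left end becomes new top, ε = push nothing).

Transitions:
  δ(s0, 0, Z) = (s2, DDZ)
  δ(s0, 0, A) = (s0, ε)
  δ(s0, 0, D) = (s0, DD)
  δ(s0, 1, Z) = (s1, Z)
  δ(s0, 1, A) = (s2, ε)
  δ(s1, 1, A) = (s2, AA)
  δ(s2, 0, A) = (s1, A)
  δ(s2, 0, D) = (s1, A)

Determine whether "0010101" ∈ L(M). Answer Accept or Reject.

Accept

One accepting computation: (s0, 0010101, Z) ⊢ (s2, 010101, DDZ) ⊢ (s1, 10101, ADZ) ⊢ (s2, 0101, AADZ) ⊢ (s1, 101, AADZ) ⊢ (s2, 01, AAADZ) ⊢ (s1, 1, AAADZ) ⊢ (s2, ε, AAAADZ)
All input consumed and state s2 ∈ F.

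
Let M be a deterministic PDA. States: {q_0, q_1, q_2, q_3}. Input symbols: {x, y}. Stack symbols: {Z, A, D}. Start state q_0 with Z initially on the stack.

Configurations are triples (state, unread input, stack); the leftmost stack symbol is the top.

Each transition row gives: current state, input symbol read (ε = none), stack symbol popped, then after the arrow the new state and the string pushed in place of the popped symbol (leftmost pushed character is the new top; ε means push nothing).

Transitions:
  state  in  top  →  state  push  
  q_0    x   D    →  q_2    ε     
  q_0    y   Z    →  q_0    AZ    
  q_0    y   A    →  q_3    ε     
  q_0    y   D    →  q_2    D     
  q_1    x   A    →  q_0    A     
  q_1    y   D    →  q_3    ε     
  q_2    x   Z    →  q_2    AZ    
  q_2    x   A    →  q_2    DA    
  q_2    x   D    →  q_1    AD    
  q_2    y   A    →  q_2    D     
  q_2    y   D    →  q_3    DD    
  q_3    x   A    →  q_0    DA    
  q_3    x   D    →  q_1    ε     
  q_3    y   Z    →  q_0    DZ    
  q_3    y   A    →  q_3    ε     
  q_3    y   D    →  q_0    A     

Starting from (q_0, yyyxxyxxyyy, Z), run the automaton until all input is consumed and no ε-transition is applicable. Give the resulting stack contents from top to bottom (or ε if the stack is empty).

Z

(q_0, yyyxxyxxyyy, Z) ⊢ (q_0, yyxxyxxyyy, AZ) ⊢ (q_3, yxxyxxyyy, Z) ⊢ (q_0, xxyxxyyy, DZ) ⊢ (q_2, xyxxyyy, Z) ⊢ (q_2, yxxyyy, AZ) ⊢ (q_2, xxyyy, DZ) ⊢ (q_1, xyyy, ADZ) ⊢ (q_0, yyy, ADZ) ⊢ (q_3, yy, DZ) ⊢ (q_0, y, AZ) ⊢ (q_3, ε, Z)
All input consumed in state q_3 with stack Z.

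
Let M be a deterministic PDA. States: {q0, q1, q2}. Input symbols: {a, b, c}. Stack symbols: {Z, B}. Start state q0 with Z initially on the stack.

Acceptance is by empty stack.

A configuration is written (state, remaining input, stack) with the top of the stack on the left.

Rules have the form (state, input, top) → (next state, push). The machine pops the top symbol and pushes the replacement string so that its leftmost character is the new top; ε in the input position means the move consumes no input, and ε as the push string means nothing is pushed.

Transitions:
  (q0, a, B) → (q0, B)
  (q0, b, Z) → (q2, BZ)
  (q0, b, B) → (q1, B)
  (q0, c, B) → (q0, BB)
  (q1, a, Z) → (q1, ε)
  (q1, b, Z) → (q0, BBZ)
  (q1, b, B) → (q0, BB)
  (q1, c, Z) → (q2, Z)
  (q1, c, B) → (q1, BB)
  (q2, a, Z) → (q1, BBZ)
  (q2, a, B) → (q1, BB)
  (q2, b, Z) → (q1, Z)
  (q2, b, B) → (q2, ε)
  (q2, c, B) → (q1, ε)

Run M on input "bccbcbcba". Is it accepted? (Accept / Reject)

(q0, bccbcbcba, Z) ⊢ (q2, ccbcbcba, BZ) ⊢ (q1, cbcbcba, Z) ⊢ (q2, bcbcba, Z) ⊢ (q1, cbcba, Z) ⊢ (q2, bcba, Z) ⊢ (q1, cba, Z) ⊢ (q2, ba, Z) ⊢ (q1, a, Z) ⊢ (q1, ε, ε)
All input consumed and the stack is empty.

Accept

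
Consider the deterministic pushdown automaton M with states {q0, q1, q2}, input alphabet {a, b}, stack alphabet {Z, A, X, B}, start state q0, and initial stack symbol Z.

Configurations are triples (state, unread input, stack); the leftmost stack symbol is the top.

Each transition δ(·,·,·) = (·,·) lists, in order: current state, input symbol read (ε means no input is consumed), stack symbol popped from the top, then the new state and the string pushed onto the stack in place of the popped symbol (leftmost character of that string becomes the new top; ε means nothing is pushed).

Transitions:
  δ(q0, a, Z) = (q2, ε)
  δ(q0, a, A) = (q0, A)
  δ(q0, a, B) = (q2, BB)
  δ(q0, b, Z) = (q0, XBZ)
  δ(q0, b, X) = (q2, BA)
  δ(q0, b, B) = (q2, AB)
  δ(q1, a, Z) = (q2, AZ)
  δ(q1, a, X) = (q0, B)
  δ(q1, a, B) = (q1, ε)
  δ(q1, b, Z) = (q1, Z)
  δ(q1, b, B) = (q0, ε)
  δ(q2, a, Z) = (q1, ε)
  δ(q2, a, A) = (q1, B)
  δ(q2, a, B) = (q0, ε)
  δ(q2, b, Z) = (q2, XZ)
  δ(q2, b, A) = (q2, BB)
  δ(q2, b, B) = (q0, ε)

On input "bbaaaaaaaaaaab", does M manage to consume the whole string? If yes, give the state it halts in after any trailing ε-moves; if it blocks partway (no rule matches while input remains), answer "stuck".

stuck

(q0, bbaaaaaaaaaaab, Z)
  read b, top Z: go to q0, push XBZ → (q0, baaaaaaaaaaab, XBZ)
  read b, top X: go to q2, push BA → (q2, aaaaaaaaaaab, BABZ)
  read a, top B: go to q0, push ε → (q0, aaaaaaaaaab, ABZ)
  read a, top A: go to q0, push A → (q0, aaaaaaaaab, ABZ)
  read a, top A: go to q0, push A → (q0, aaaaaaaab, ABZ)
  read a, top A: go to q0, push A → (q0, aaaaaaab, ABZ)
  read a, top A: go to q0, push A → (q0, aaaaaab, ABZ)
  read a, top A: go to q0, push A → (q0, aaaaab, ABZ)
  read a, top A: go to q0, push A → (q0, aaaab, ABZ)
  read a, top A: go to q0, push A → (q0, aaab, ABZ)
  read a, top A: go to q0, push A → (q0, aab, ABZ)
  read a, top A: go to q0, push A → (q0, ab, ABZ)
  read a, top A: go to q0, push A → (q0, b, ABZ)
No transition for (q0, b, top A); M blocks with input b remaining.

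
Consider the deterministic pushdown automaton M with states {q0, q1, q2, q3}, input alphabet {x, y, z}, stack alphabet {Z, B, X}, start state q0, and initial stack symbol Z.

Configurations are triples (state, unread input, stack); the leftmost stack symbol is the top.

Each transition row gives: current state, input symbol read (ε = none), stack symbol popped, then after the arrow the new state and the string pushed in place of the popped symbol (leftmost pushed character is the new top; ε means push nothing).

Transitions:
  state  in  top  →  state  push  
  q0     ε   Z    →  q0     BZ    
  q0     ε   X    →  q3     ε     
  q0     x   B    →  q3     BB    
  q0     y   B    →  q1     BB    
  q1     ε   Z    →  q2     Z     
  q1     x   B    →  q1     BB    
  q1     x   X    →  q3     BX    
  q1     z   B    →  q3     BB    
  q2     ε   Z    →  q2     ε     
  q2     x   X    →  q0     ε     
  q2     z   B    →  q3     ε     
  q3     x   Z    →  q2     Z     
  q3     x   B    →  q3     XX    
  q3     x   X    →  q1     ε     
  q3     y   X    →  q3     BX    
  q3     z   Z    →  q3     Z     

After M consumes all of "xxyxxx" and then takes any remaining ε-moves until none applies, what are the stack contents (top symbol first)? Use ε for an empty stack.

BXXXBZ

(q0, xxyxxx, Z)
  ε-move, top Z: go to q0, push BZ → (q0, xxyxxx, BZ)
  read x, top B: go to q3, push BB → (q3, xyxxx, BBZ)
  read x, top B: go to q3, push XX → (q3, yxxx, XXBZ)
  read y, top X: go to q3, push BX → (q3, xxx, BXXBZ)
  read x, top B: go to q3, push XX → (q3, xx, XXXXBZ)
  read x, top X: go to q1, push ε → (q1, x, XXXBZ)
  read x, top X: go to q3, push BX → (q3, ε, BXXXBZ)
All input consumed in state q3 with stack BXXXBZ.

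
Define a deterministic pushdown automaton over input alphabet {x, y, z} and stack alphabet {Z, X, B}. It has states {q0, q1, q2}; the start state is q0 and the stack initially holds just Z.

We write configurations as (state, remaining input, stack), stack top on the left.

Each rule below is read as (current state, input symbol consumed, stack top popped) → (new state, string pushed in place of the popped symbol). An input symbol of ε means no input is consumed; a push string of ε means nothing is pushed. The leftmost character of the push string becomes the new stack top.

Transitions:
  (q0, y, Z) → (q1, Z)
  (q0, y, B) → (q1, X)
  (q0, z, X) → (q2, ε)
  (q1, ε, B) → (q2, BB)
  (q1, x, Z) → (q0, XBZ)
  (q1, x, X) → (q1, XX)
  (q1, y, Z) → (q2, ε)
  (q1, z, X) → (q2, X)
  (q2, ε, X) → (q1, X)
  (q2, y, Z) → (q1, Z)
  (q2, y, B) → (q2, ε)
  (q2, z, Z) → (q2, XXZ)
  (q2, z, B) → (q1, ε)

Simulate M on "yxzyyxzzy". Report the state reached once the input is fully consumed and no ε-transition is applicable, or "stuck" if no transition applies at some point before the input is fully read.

q2

(q0, yxzyyxzzy, Z)
  read y, top Z: go to q1, push Z → (q1, xzyyxzzy, Z)
  read x, top Z: go to q0, push XBZ → (q0, zyyxzzy, XBZ)
  read z, top X: go to q2, push ε → (q2, yyxzzy, BZ)
  read y, top B: go to q2, push ε → (q2, yxzzy, Z)
  read y, top Z: go to q1, push Z → (q1, xzzy, Z)
  read x, top Z: go to q0, push XBZ → (q0, zzy, XBZ)
  read z, top X: go to q2, push ε → (q2, zy, BZ)
  read z, top B: go to q1, push ε → (q1, y, Z)
  read y, top Z: go to q2, push ε → (q2, ε, ε)
All input consumed; M is in state q2.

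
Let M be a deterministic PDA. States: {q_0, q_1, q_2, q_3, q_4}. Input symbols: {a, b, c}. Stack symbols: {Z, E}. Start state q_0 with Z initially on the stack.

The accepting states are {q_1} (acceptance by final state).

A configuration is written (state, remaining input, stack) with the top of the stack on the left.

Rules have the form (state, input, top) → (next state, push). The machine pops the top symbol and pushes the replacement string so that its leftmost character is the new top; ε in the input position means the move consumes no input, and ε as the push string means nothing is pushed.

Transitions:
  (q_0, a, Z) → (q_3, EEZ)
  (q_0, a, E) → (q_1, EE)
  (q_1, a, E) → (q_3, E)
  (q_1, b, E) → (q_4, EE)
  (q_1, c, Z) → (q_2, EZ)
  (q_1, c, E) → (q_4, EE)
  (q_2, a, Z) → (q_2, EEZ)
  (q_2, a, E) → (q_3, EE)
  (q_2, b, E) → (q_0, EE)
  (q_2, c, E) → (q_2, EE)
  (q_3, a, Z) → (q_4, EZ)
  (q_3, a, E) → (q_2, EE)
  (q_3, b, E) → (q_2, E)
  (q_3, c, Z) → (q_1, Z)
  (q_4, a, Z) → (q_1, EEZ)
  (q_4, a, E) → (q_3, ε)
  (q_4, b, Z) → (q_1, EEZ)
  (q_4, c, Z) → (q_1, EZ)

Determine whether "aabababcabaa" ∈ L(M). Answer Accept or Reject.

Reject

(q_0, aabababcabaa, Z)
  read a, top Z: go to q_3, push EEZ → (q_3, abababcabaa, EEZ)
  read a, top E: go to q_2, push EE → (q_2, bababcabaa, EEEZ)
  read b, top E: go to q_0, push EE → (q_0, ababcabaa, EEEEZ)
  read a, top E: go to q_1, push EE → (q_1, babcabaa, EEEEEZ)
  read b, top E: go to q_4, push EE → (q_4, abcabaa, EEEEEEZ)
  read a, top E: go to q_3, push ε → (q_3, bcabaa, EEEEEZ)
  read b, top E: go to q_2, push E → (q_2, cabaa, EEEEEZ)
  read c, top E: go to q_2, push EE → (q_2, abaa, EEEEEEZ)
  read a, top E: go to q_3, push EE → (q_3, baa, EEEEEEEZ)
  read b, top E: go to q_2, push E → (q_2, aa, EEEEEEEZ)
  read a, top E: go to q_3, push EE → (q_3, a, EEEEEEEEZ)
  read a, top E: go to q_2, push EE → (q_2, ε, EEEEEEEEEZ)
All input consumed; state q_2 ∉ F and no further ε-move applies.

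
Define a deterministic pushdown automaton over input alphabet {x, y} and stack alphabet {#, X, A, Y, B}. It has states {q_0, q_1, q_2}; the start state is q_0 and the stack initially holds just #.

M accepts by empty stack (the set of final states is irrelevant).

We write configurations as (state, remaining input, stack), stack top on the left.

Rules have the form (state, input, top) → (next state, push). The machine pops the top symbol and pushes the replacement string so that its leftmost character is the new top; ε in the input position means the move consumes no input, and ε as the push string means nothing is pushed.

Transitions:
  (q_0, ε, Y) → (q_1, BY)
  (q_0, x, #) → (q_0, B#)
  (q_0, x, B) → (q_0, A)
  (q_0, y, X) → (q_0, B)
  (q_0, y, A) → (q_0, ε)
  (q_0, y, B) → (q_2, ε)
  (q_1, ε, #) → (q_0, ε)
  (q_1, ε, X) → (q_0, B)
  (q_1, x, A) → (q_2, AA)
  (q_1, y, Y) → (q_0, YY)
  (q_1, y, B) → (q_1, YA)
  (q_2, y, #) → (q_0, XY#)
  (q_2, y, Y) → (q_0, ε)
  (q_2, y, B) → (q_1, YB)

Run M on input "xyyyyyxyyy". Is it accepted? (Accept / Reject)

Reject

(q_0, xyyyyyxyyy, #)
  read x, top #: go to q_0, push B# → (q_0, yyyyyxyyy, B#)
  read y, top B: go to q_2, push ε → (q_2, yyyyxyyy, #)
  read y, top #: go to q_0, push XY# → (q_0, yyyxyyy, XY#)
  read y, top X: go to q_0, push B → (q_0, yyxyyy, BY#)
  read y, top B: go to q_2, push ε → (q_2, yxyyy, Y#)
  read y, top Y: go to q_0, push ε → (q_0, xyyy, #)
  read x, top #: go to q_0, push B# → (q_0, yyy, B#)
  read y, top B: go to q_2, push ε → (q_2, yy, #)
  read y, top #: go to q_0, push XY# → (q_0, y, XY#)
  read y, top X: go to q_0, push B → (q_0, ε, BY#)
All input consumed; stack is BY#, not empty, and no further ε-move applies.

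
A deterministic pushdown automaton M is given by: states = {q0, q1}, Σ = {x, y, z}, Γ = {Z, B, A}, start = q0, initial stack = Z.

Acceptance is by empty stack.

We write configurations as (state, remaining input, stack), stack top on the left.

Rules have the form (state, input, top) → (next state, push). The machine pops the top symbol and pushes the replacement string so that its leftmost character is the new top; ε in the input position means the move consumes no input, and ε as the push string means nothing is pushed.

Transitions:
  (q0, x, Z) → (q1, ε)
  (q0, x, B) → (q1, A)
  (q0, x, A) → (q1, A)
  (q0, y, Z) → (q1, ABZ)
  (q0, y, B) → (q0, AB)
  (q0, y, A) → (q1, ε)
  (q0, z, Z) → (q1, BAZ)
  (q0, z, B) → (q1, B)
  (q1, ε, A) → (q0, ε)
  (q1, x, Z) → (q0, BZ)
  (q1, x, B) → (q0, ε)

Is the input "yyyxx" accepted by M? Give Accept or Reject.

(q0, yyyxx, Z)
  read y, top Z: go to q1, push ABZ → (q1, yyxx, ABZ)
  ε-move, top A: go to q0, push ε → (q0, yyxx, BZ)
  read y, top B: go to q0, push AB → (q0, yxx, ABZ)
  read y, top A: go to q1, push ε → (q1, xx, BZ)
  read x, top B: go to q0, push ε → (q0, x, Z)
  read x, top Z: go to q1, push ε → (q1, ε, ε)
All input consumed and the stack is empty.

Accept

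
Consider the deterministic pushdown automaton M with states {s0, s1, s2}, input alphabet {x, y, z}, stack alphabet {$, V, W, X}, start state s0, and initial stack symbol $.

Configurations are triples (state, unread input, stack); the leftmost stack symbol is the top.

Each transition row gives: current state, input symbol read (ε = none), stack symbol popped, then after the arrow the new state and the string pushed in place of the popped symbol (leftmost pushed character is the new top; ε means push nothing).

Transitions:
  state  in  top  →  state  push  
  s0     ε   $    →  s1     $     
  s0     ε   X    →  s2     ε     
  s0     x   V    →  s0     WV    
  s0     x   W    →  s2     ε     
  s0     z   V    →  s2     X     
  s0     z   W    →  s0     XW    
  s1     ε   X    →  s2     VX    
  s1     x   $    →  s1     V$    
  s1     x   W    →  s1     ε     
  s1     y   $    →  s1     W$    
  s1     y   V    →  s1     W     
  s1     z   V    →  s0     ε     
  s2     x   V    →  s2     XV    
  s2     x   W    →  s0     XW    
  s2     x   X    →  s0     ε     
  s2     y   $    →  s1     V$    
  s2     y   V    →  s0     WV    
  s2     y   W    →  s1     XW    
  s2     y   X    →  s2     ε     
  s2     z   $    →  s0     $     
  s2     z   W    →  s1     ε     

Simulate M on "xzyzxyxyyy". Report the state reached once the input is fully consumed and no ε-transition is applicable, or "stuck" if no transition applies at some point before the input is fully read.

stuck

(s0, xzyzxyxyyy, $) ⊢ (s1, xzyzxyxyyy, $) ⊢ (s1, zyzxyxyyy, V$) ⊢ (s0, yzxyxyyy, $) ⊢ (s1, yzxyxyyy, $) ⊢ (s1, zxyxyyy, W$)
No transition for (s1, z, top W); M blocks with input zxyxyyy remaining.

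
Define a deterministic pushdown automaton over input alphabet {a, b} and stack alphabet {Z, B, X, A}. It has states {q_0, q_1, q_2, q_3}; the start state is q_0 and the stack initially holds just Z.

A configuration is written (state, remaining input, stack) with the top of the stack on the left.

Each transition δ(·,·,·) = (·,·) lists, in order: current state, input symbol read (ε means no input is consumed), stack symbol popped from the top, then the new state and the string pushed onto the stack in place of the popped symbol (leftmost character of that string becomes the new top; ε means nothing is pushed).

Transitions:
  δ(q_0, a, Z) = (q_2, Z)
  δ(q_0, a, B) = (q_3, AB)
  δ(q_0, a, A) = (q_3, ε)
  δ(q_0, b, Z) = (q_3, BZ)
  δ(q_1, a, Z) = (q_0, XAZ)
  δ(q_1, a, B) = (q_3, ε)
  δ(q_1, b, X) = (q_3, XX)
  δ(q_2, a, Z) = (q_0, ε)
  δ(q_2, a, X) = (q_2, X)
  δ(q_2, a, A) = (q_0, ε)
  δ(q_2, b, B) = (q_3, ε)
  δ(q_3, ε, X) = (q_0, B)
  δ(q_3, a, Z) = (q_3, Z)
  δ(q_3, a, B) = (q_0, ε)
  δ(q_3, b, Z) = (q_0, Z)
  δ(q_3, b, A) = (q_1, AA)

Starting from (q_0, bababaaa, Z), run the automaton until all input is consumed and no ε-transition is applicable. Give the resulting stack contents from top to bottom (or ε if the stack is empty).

ε

(q_0, bababaaa, Z) ⊢ (q_3, ababaaa, BZ) ⊢ (q_0, babaaa, Z) ⊢ (q_3, abaaa, BZ) ⊢ (q_0, baaa, Z) ⊢ (q_3, aaa, BZ) ⊢ (q_0, aa, Z) ⊢ (q_2, a, Z) ⊢ (q_0, ε, ε)
All input consumed in state q_0 with stack ε.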